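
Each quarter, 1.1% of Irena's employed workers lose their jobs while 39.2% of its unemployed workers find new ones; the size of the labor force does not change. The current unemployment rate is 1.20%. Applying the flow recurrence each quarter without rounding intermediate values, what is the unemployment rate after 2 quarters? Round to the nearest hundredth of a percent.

With a fixed labor force, u_{t+1} = u_t + s·(1−u_t) − f·u_t = u_t·(1−s−f) + s.
Here 1−s−f = 0.597 and s = 0.011.
u_1 = 0.012000 × 0.597 + 0.011 = 0.018164.
u_2 = 0.018164 × 0.597 + 0.011 = 0.021844.

Unemployment rate after two quarters ≈ 2.18%.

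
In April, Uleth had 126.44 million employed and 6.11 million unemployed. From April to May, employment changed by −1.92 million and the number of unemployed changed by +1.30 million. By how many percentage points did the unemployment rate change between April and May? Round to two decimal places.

The unemployment rate changed by +1.01 percentage points.

April: labor force = 126.44 + 6.11 = 132.55; u = 6.11/132.55 = 4.61%.
May: labor force = 124.52 + 7.41 = 131.93; u = 7.41/131.93 = 5.62%.
Change = 5.62% − 4.61% = +1.01 pp.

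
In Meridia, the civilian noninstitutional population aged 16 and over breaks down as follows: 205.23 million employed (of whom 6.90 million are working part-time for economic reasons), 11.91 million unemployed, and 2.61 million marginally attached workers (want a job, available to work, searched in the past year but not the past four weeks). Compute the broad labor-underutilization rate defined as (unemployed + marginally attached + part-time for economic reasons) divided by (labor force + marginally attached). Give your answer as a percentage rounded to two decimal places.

Labor force = 205.23 + 11.91 = 217.14 million.
Numerator = 11.91 + 2.61 + 6.90 = 21.42 million.
Denominator = 217.14 + 2.61 = 219.75 million.
Broad rate = 21.42 / 219.75 = 9.75%.

Broad underutilization rate ≈ 9.75%.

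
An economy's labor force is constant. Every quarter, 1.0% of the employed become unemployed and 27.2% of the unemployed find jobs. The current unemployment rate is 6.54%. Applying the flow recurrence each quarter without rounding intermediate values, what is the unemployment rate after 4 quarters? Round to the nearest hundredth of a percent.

With a fixed labor force, u_{t+1} = u_t + s·(1−u_t) − f·u_t = u_t·(1−s−f) + s.
Here 1−s−f = 0.718 and s = 0.010.
u_1 = 0.065400 × 0.718 + 0.010 = 0.056957.
u_2 = 0.056957 × 0.718 + 0.010 = 0.050895.
u_3 = 0.050895 × 0.718 + 0.010 = 0.046543.
u_4 = 0.046543 × 0.718 + 0.010 = 0.043418.

Unemployment rate after four quarters ≈ 4.34%.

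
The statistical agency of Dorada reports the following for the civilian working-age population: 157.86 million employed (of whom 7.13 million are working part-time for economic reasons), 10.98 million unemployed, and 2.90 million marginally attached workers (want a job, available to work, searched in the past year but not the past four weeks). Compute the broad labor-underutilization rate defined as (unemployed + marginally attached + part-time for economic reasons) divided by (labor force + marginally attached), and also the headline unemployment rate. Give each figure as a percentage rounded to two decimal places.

Labor force = 157.86 + 10.98 = 168.84 million.
Numerator = 10.98 + 2.90 + 7.13 = 21.01 million.
Denominator = 168.84 + 2.90 = 171.74 million.
Broad rate = 21.01 / 171.74 = 12.23%.
Headline unemployment rate = 10.98 / 168.84 = 6.50%.

Broad underutilization rate ≈ 12.23%; headline unemployment rate ≈ 6.50%.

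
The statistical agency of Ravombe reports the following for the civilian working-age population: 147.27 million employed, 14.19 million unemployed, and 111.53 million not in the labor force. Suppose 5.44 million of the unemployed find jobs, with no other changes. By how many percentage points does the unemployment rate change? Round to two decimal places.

The unemployment rate changes by −3.37 percentage points.

Initially, labor force = 147.27 + 14.19 = 161.46 million, so u = 14.19/161.46 = 8.79%.
After the change, unemployed falls and employed rises by 5.44; labor force unchanged → E = 152.71, U = 8.75, labor force = 161.46 million.
New unemployment rate = 8.75 / 161.46 = 5.42%.
Change = 5.42% − 8.79% = −3.37 percentage points.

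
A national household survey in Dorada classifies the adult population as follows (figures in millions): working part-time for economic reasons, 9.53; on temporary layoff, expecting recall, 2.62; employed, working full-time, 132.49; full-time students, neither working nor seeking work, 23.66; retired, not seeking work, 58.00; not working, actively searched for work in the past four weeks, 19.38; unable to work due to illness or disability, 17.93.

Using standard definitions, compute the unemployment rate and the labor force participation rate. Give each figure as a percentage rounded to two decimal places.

Unemployment rate ≈ 13.41%; labor force participation rate ≈ 62.22%.

Employed = 9.53 + 132.49 = 142.02 million (anyone who worked, including part-time for economic reasons, counts as employed).
Unemployed = 2.62 + 19.38 = 22.00 million (jobless and actively searching, or on temporary layoff).
Labor force = 142.02 + 22.00 = 164.02 million.
Not in labor force = 23.66 + 58.00 + 17.93 = 99.59 million (those not working and not actively searching are outside the labor force).
Civilian working-age population = 164.02 + 99.59 = 263.61 million.
Unemployment rate = 22.00 / 164.02 = 13.41%.
Labor force participation rate = 164.02 / 263.61 = 62.22%.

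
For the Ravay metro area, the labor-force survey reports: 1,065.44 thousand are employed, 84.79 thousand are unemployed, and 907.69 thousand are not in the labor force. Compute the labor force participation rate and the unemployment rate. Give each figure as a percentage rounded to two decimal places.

Labor force = employed + unemployed = 1,065.44 + 84.79 = 1,150.23 thousand.
Working-age population = 1,150.23 + 907.69 = 2,057.92 thousand.
Unemployment rate = 84.79 / 1,150.23 = 7.37%.
Labor force participation rate = 1,150.23 / 2,057.92 = 55.89%.

Labor force participation rate ≈ 55.89%; unemployment rate ≈ 7.37%.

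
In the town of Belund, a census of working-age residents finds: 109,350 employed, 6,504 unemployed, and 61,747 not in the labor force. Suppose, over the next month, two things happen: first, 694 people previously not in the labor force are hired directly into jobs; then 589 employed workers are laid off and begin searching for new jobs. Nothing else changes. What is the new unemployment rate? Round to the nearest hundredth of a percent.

Initially, labor force = 109,350 + 6,504 = 115,854, so u = 6,504/115,854 = 5.61%.
After the first change, employed and labor force both rise by 694; unemployed unchanged → E = 110,044, U = 6,504, labor force = 116,548.
After the second change, employed falls and unemployed rises by 589; labor force unchanged → E = 109,455, U = 7,093, labor force = 116,548.
New unemployment rate = 7,093 / 116,548 = 6.09%.

New unemployment rate ≈ 6.09%.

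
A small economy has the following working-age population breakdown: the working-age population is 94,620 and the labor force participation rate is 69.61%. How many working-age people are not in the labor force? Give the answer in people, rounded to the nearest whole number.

About 28,755 are not in the labor force.

Share not in the labor force = 1 − 0.6961 = 0.3039.
Not in labor force = 0.3039 × 94,620 ≈ 28,755.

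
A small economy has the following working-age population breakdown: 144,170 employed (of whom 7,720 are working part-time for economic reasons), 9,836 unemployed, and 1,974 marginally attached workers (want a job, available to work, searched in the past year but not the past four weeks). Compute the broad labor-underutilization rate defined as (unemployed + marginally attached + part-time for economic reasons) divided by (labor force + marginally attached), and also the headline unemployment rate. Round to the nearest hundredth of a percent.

Broad underutilization rate ≈ 12.52%; headline unemployment rate ≈ 6.39%.

Labor force = 144,170 + 9,836 = 154,006.
Numerator = 9,836 + 1,974 + 7,720 = 19,530.
Denominator = 154,006 + 1,974 = 155,980.
Broad rate = 19,530 / 155,980 = 12.52%.
Headline unemployment rate = 9,836 / 154,006 = 6.39%.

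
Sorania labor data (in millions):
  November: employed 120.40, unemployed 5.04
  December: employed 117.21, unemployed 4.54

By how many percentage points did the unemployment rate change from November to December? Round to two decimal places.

The unemployment rate changed by −0.29 percentage points.

November: labor force = 120.40 + 5.04 = 125.44; u = 5.04/125.44 = 4.02%.
December: labor force = 117.21 + 4.54 = 121.75; u = 4.54/121.75 = 3.73%.
Change = 3.73% − 4.02% = −0.29 pp.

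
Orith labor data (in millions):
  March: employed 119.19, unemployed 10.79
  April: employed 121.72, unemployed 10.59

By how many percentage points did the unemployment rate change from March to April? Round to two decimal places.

March: labor force = 119.19 + 10.79 = 129.98; u = 10.79/129.98 = 8.30%.
April: labor force = 121.72 + 10.59 = 132.31; u = 10.59/132.31 = 8.00%.
Change = 8.00% − 8.30% = −0.30 pp.

The unemployment rate changed by −0.30 percentage points.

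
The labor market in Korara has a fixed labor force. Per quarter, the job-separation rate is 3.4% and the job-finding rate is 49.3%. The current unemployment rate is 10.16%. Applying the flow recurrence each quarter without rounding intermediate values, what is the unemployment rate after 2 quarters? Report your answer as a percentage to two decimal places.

With a fixed labor force, u_{t+1} = u_t + s·(1−u_t) − f·u_t = u_t·(1−s−f) + s.
Here 1−s−f = 0.473 and s = 0.034.
u_1 = 0.101600 × 0.473 + 0.034 = 0.082057.
u_2 = 0.082057 × 0.473 + 0.034 = 0.072813.

Unemployment rate after two quarters ≈ 7.28%.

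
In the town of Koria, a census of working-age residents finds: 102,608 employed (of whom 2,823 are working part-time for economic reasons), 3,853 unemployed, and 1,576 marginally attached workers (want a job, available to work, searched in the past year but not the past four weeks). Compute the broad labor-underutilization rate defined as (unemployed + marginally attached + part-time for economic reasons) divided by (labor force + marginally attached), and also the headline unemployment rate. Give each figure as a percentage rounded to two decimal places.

Labor force = 102,608 + 3,853 = 106,461.
Numerator = 3,853 + 1,576 + 2,823 = 8,252.
Denominator = 106,461 + 1,576 = 108,037.
Broad rate = 8,252 / 108,037 = 7.64%.
Headline unemployment rate = 3,853 / 106,461 = 3.62%.

Broad underutilization rate ≈ 7.64%; headline unemployment rate ≈ 3.62%.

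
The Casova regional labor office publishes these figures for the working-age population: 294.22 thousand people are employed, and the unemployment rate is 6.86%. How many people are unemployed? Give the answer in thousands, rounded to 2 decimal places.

About 21.67 thousand are unemployed.

Let U be the number unemployed. The labor force is E + U, and U/(E+U) = 0.0686.
So U = 0.0686 × 294.22 / (1 − 0.0686) = 20.1835 / 0.9314 ≈ 21.67 thousand.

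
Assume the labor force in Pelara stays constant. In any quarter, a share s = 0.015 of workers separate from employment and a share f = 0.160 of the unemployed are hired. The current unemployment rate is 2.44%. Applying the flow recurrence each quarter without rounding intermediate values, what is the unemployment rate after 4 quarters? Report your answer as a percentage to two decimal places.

With a fixed labor force, u_{t+1} = u_t + s·(1−u_t) − f·u_t = u_t·(1−s−f) + s.
Here 1−s−f = 0.825 and s = 0.015.
u_1 = 0.024400 × 0.825 + 0.015 = 0.035130.
u_2 = 0.035130 × 0.825 + 0.015 = 0.043982.
u_3 = 0.043982 × 0.825 + 0.015 = 0.051285.
u_4 = 0.051285 × 0.825 + 0.015 = 0.057310.

Unemployment rate after four quarters ≈ 5.73%.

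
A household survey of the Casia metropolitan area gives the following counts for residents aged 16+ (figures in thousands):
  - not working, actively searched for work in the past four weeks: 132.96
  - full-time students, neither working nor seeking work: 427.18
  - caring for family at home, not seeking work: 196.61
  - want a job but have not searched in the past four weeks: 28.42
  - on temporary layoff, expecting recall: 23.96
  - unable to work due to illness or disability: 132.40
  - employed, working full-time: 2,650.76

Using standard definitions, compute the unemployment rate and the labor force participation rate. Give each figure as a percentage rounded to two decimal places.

Employed = 2,650.76 thousand.
Unemployed = 132.96 + 23.96 = 156.92 thousand (jobless and actively searching, or on temporary layoff).
Labor force = 2,650.76 + 156.92 = 2,807.68 thousand.
Not in labor force = 427.18 + 196.61 + 28.42 + 132.40 = 784.61 thousand (those not working and not actively searching are outside the labor force — including those who want a job but have given up searching).
Civilian working-age population = 2,807.68 + 784.61 = 3,592.29 thousand.
Unemployment rate = 156.92 / 2,807.68 = 5.59%.
Labor force participation rate = 2,807.68 / 3,592.29 = 78.16%.

Unemployment rate ≈ 5.59%; labor force participation rate ≈ 78.16%.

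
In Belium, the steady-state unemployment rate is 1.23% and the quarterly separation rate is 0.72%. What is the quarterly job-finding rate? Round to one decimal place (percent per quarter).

From u* = s/(s+f): f = s·(1−u)/u.
f = 0.72 × (1 − 0.0123) / 0.0123 = 0.7111 / 0.0123 ≈ 57.8% per quarter.

Job-finding rate ≈ 57.8% per quarter.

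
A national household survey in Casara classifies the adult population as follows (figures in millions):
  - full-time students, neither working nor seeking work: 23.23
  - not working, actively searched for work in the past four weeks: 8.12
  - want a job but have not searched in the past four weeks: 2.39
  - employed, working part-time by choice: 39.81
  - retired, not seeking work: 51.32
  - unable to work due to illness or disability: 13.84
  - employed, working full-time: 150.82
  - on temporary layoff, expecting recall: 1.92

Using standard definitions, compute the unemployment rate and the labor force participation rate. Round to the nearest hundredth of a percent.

Employed = 39.81 + 150.82 = 190.63 million.
Unemployed = 8.12 + 1.92 = 10.04 million (jobless and actively searching, or on temporary layoff).
Labor force = 190.63 + 10.04 = 200.67 million.
Not in labor force = 23.23 + 2.39 + 51.32 + 13.84 = 90.78 million (those not working and not actively searching are outside the labor force — including those who want a job but have given up searching).
Civilian working-age population = 200.67 + 90.78 = 291.45 million.
Unemployment rate = 10.04 / 200.67 = 5.00%.
Labor force participation rate = 200.67 / 291.45 = 68.85%.

Unemployment rate ≈ 5.00%; labor force participation rate ≈ 68.85%.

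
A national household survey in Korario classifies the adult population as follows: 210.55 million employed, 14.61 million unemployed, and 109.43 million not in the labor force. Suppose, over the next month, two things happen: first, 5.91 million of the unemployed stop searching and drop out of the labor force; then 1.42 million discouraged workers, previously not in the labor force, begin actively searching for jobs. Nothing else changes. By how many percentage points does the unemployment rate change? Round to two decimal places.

Initially, labor force = 210.55 + 14.61 = 225.16 million, so u = 14.61/225.16 = 6.49%.
After the first change, unemployed and labor force both fall by 5.91 → E = 210.55, U = 8.70, labor force = 219.25 million.
After the second change, unemployed and labor force both rise by 1.42 → E = 210.55, U = 10.12, labor force = 220.67 million.
New unemployment rate = 10.12 / 220.67 = 4.59%.
Change = 4.59% − 6.49% = −1.90 percentage points.

The unemployment rate changes by −1.90 percentage points.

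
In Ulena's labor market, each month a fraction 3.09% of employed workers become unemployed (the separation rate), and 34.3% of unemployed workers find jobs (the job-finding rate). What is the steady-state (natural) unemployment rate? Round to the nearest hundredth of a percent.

Steady-state unemployment rate ≈ 8.26%.

At steady state the flows balance: s·E = f·U, so U/(E+U) = s/(s+f).
u* = 3.09 / (3.09 + 34.3) = 3.09 / 37.39 = 8.26%.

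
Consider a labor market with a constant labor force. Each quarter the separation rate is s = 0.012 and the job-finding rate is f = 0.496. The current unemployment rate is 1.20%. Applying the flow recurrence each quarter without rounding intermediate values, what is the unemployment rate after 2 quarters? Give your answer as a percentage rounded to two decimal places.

With a fixed labor force, u_{t+1} = u_t + s·(1−u_t) − f·u_t = u_t·(1−s−f) + s.
Here 1−s−f = 0.492 and s = 0.012.
u_1 = 0.012000 × 0.492 + 0.012 = 0.017904.
u_2 = 0.017904 × 0.492 + 0.012 = 0.020809.

Unemployment rate after two quarters ≈ 2.08%.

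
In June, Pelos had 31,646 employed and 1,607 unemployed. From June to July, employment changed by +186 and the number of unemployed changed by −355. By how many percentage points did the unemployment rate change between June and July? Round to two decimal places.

The unemployment rate changed by −1.05 percentage points.

June: labor force = 31,646 + 1,607 = 33,253; u = 1,607/33,253 = 4.83%.
July: labor force = 31,832 + 1,252 = 33,084; u = 1,252/33,084 = 3.78%.
Change = 3.78% − 4.83% = −1.05 pp.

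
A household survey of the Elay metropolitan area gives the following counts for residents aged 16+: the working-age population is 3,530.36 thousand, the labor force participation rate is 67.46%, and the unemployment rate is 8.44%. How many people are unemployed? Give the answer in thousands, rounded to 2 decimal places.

Labor force = 0.6746 × 3,530.36 = 2,381.58 thousand.
Unemployed = 0.0844 × 2,381.58 ≈ 201.01 thousand.

About 201.01 thousand are unemployed.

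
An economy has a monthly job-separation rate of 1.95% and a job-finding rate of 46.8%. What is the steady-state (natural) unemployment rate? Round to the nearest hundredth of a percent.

At steady state the flows balance: s·E = f·U, so U/(E+U) = s/(s+f).
u* = 1.95 / (1.95 + 46.8) = 1.95 / 48.75 = 4.00%.

Steady-state unemployment rate ≈ 4.00%.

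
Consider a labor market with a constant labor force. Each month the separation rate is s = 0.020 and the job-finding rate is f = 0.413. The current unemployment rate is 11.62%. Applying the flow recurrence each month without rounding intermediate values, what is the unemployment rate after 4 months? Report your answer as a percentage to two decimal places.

Unemployment rate after four months ≈ 5.34%.

With a fixed labor force, u_{t+1} = u_t + s·(1−u_t) − f·u_t = u_t·(1−s−f) + s.
Here 1−s−f = 0.567 and s = 0.020.
u_1 = 0.116200 × 0.567 + 0.020 = 0.085885.
u_2 = 0.085885 × 0.567 + 0.020 = 0.068697.
u_3 = 0.068697 × 0.567 + 0.020 = 0.058951.
u_4 = 0.058951 × 0.567 + 0.020 = 0.053425.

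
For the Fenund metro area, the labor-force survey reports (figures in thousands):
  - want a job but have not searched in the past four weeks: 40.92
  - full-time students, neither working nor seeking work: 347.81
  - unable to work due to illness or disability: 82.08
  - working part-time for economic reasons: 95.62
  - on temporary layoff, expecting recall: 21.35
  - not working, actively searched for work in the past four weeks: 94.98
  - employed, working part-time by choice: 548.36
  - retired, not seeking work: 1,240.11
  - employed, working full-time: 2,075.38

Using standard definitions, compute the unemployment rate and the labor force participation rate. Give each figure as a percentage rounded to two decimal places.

Employed = 95.62 + 548.36 + 2,075.38 = 2,719.36 thousand (anyone who worked, including part-time for economic reasons, counts as employed).
Unemployed = 21.35 + 94.98 = 116.33 thousand (jobless and actively searching, or on temporary layoff).
Labor force = 2,719.36 + 116.33 = 2,835.69 thousand.
Not in labor force = 40.92 + 347.81 + 82.08 + 1,240.11 = 1,710.92 thousand (those not working and not actively searching are outside the labor force — including those who want a job but have given up searching).
Civilian working-age population = 2,835.69 + 1,710.92 = 4,546.61 thousand.
Unemployment rate = 116.33 / 2,835.69 = 4.10%.
Labor force participation rate = 2,835.69 / 4,546.61 = 62.37%.

Unemployment rate ≈ 4.10%; labor force participation rate ≈ 62.37%.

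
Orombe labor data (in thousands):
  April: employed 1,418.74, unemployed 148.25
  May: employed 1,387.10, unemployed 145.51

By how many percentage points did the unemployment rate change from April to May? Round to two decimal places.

April: labor force = 1,418.74 + 148.25 = 1,566.99; u = 148.25/1,566.99 = 9.46%.
May: labor force = 1,387.10 + 145.51 = 1,532.61; u = 145.51/1,532.61 = 9.49%.
Change = 9.49% − 9.46% = +0.03 pp.

The unemployment rate changed by +0.03 percentage points.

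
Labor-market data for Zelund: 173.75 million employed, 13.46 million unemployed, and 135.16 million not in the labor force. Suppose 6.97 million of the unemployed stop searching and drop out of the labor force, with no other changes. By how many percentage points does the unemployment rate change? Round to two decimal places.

The unemployment rate changes by −3.59 percentage points.

Initially, labor force = 173.75 + 13.46 = 187.21 million, so u = 13.46/187.21 = 7.19%.
After the change, unemployed and labor force both fall by 6.97 → E = 173.75, U = 6.49, labor force = 180.24 million.
New unemployment rate = 6.49 / 180.24 = 3.60%.
Change = 3.60% − 7.19% = −3.59 percentage points.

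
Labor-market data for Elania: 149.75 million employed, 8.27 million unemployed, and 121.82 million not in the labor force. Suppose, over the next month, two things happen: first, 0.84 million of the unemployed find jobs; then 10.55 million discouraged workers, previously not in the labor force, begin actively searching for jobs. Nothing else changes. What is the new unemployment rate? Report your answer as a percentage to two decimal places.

Initially, labor force = 149.75 + 8.27 = 158.02 million, so u = 8.27/158.02 = 5.23%.
After the first change, unemployed falls and employed rises by 0.84; labor force unchanged → E = 150.59, U = 7.43, labor force = 158.02 million.
After the second change, unemployed and labor force both rise by 10.55 → E = 150.59, U = 17.98, labor force = 168.57 million.
New unemployment rate = 17.98 / 168.57 = 10.67%.

New unemployment rate ≈ 10.67%.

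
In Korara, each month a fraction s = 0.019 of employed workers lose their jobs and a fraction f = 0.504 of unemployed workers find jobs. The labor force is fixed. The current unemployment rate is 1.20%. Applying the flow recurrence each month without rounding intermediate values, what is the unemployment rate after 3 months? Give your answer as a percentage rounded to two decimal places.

With a fixed labor force, u_{t+1} = u_t + s·(1−u_t) − f·u_t = u_t·(1−s−f) + s.
Here 1−s−f = 0.477 and s = 0.019.
u_1 = 0.012000 × 0.477 + 0.019 = 0.024724.
u_2 = 0.024724 × 0.477 + 0.019 = 0.030793.
u_3 = 0.030793 × 0.477 + 0.019 = 0.033688.

Unemployment rate after three months ≈ 3.37%.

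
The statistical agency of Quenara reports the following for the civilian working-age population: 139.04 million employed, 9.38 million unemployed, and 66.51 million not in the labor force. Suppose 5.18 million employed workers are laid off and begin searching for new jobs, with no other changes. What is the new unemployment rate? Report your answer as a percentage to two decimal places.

New unemployment rate ≈ 9.81%.

Initially, labor force = 139.04 + 9.38 = 148.42 million, so u = 9.38/148.42 = 6.32%.
After the change, employed falls and unemployed rises by 5.18; labor force unchanged → E = 133.86, U = 14.56, labor force = 148.42 million.
New unemployment rate = 14.56 / 148.42 = 9.81%.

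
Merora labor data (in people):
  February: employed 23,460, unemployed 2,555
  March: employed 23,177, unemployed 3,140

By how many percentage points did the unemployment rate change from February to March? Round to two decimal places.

February: labor force = 23,460 + 2,555 = 26,015; u = 2,555/26,015 = 9.82%.
March: labor force = 23,177 + 3,140 = 26,317; u = 3,140/26,317 = 11.93%.
Change = 11.93% − 9.82% = +2.11 pp.

The unemployment rate changed by +2.11 percentage points.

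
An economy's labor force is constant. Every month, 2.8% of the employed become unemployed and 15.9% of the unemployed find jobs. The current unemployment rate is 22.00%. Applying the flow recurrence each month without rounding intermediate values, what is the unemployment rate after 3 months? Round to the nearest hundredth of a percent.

Unemployment rate after three months ≈ 18.75%.

With a fixed labor force, u_{t+1} = u_t + s·(1−u_t) − f·u_t = u_t·(1−s−f) + s.
Here 1−s−f = 0.813 and s = 0.028.
u_1 = 0.220000 × 0.813 + 0.028 = 0.206860.
u_2 = 0.206860 × 0.813 + 0.028 = 0.196177.
u_3 = 0.196177 × 0.813 + 0.028 = 0.187492.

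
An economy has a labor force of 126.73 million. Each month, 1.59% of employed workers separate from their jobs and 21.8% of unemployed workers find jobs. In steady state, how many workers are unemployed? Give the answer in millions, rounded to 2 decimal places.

About 8.61 million are unemployed in steady state.

Steady-state unemployment rate u* = s/(s+f) = 1.59/(1.59+21.8) = 0.067978.
Unemployed = u* × labor force = 0.067978 × 126.73 ≈ 8.61 million.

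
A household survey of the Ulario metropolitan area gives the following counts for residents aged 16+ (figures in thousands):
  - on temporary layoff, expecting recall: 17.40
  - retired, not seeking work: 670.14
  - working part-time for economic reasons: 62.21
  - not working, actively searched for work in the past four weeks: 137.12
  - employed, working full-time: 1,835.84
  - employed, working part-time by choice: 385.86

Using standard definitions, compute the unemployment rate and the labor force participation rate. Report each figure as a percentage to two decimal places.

Unemployment rate ≈ 6.34%; labor force participation rate ≈ 78.44%.

Employed = 62.21 + 1,835.84 + 385.86 = 2,283.91 thousand (anyone who worked, including part-time for economic reasons, counts as employed).
Unemployed = 17.40 + 137.12 = 154.52 thousand (jobless and actively searching, or on temporary layoff).
Labor force = 2,283.91 + 154.52 = 2,438.43 thousand.
Not in labor force = 670.14 thousand (those not working and not actively searching are outside the labor force).
Civilian working-age population = 2,438.43 + 670.14 = 3,108.57 thousand.
Unemployment rate = 154.52 / 2,438.43 = 6.34%.
Labor force participation rate = 2,438.43 / 3,108.57 = 78.44%.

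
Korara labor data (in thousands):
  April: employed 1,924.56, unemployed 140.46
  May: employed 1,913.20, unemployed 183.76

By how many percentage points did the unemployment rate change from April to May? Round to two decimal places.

April: labor force = 1,924.56 + 140.46 = 2,065.02; u = 140.46/2,065.02 = 6.80%.
May: labor force = 1,913.20 + 183.76 = 2,096.96; u = 183.76/2,096.96 = 8.76%.
Change = 8.76% − 6.80% = +1.96 pp.

The unemployment rate changed by +1.96 percentage points.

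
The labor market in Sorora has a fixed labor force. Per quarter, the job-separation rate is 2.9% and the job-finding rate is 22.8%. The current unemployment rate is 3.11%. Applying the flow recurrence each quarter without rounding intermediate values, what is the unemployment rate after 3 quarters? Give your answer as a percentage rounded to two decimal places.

Unemployment rate after three quarters ≈ 7.93%.

With a fixed labor force, u_{t+1} = u_t + s·(1−u_t) − f·u_t = u_t·(1−s−f) + s.
Here 1−s−f = 0.743 and s = 0.029.
u_1 = 0.031100 × 0.743 + 0.029 = 0.052107.
u_2 = 0.052107 × 0.743 + 0.029 = 0.067716.
u_3 = 0.067716 × 0.743 + 0.029 = 0.079313.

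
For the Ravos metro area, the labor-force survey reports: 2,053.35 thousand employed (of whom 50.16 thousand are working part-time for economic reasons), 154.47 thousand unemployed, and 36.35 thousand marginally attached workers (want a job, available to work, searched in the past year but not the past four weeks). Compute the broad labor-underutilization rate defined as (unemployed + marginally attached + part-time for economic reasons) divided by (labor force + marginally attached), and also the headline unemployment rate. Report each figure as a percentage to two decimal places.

Labor force = 2,053.35 + 154.47 = 2,207.82 thousand.
Numerator = 154.47 + 36.35 + 50.16 = 240.98 thousand.
Denominator = 2,207.82 + 36.35 = 2,244.17 thousand.
Broad rate = 240.98 / 2,244.17 = 10.74%.
Headline unemployment rate = 154.47 / 2,207.82 = 7.00%.

Broad underutilization rate ≈ 10.74%; headline unemployment rate ≈ 7.00%.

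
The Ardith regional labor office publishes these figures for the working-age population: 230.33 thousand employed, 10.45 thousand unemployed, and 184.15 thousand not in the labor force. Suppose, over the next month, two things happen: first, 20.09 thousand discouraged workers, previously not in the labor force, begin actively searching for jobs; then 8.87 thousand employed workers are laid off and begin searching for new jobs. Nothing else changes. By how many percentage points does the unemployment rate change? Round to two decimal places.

Initially, labor force = 230.33 + 10.45 = 240.78 thousand, so u = 10.45/240.78 = 4.34%.
After the first change, unemployed and labor force both rise by 20.09 → E = 230.33, U = 30.54, labor force = 260.87 thousand.
After the second change, employed falls and unemployed rises by 8.87; labor force unchanged → E = 221.46, U = 39.41, labor force = 260.87 thousand.
New unemployment rate = 39.41 / 260.87 = 15.11%.
Change = 15.11% − 4.34% = +10.77 percentage points.

The unemployment rate changes by +10.77 percentage points.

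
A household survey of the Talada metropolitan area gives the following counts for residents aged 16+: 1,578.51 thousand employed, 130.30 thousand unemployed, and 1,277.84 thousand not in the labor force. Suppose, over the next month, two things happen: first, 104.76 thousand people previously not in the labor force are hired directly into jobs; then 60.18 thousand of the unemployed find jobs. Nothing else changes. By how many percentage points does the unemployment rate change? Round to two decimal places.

Initially, labor force = 1,578.51 + 130.30 = 1,708.81 thousand, so u = 130.30/1,708.81 = 7.63%.
After the first change, employed and labor force both rise by 104.76; unemployed unchanged → E = 1,683.27, U = 130.30, labor force = 1,813.57 thousand.
After the second change, unemployed falls and employed rises by 60.18; labor force unchanged → E = 1,743.45, U = 70.12, labor force = 1,813.57 thousand.
New unemployment rate = 70.12 / 1,813.57 = 3.87%.
Change = 3.87% − 7.63% = −3.76 percentage points.

The unemployment rate changes by −3.76 percentage points.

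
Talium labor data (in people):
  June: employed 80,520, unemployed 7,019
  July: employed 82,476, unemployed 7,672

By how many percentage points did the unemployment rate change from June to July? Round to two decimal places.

The unemployment rate changed by +0.49 percentage points.

June: labor force = 80,520 + 7,019 = 87,539; u = 7,019/87,539 = 8.02%.
July: labor force = 82,476 + 7,672 = 90,148; u = 7,672/90,148 = 8.51%.
Change = 8.51% − 8.02% = +0.49 pp.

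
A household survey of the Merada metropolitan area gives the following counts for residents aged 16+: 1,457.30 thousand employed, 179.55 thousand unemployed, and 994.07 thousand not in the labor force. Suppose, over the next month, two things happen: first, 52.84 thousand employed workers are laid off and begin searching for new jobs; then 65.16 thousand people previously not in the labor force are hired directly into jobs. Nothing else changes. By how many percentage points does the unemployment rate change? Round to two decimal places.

Initially, labor force = 1,457.30 + 179.55 = 1,636.85 thousand, so u = 179.55/1,636.85 = 10.97%.
After the first change, employed falls and unemployed rises by 52.84; labor force unchanged → E = 1,404.46, U = 232.39, labor force = 1,636.85 thousand.
After the second change, employed and labor force both rise by 65.16; unemployed unchanged → E = 1,469.62, U = 232.39, labor force = 1,702.01 thousand.
New unemployment rate = 232.39 / 1,702.01 = 13.65%.
Change = 13.65% − 10.97% = +2.68 percentage points.

The unemployment rate changes by +2.68 percentage points.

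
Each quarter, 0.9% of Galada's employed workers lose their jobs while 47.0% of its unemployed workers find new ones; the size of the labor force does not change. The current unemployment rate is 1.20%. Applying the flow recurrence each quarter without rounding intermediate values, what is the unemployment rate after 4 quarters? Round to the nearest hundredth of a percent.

Unemployment rate after four quarters ≈ 1.83%.

With a fixed labor force, u_{t+1} = u_t + s·(1−u_t) − f·u_t = u_t·(1−s−f) + s.
Here 1−s−f = 0.521 and s = 0.009.
u_1 = 0.012000 × 0.521 + 0.009 = 0.015252.
u_2 = 0.015252 × 0.521 + 0.009 = 0.016946.
u_3 = 0.016946 × 0.521 + 0.009 = 0.017829.
u_4 = 0.017829 × 0.521 + 0.009 = 0.018289.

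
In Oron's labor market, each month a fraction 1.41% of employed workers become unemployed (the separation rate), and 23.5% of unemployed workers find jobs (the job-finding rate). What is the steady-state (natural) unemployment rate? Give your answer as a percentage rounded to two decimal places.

At steady state the flows balance: s·E = f·U, so U/(E+U) = s/(s+f).
u* = 1.41 / (1.41 + 23.5) = 1.41 / 24.91 = 5.66%.

Steady-state unemployment rate ≈ 5.66%.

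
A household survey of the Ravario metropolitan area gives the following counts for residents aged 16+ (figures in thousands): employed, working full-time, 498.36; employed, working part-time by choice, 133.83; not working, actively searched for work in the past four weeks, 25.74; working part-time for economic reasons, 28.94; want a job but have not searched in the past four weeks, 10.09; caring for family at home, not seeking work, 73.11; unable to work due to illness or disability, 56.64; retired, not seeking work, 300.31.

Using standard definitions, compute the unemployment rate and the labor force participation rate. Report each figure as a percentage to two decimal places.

Employed = 498.36 + 133.83 + 28.94 = 661.13 thousand (anyone who worked, including part-time for economic reasons, counts as employed).
Unemployed = 25.74 thousand.
Labor force = 661.13 + 25.74 = 686.87 thousand.
Not in labor force = 10.09 + 73.11 + 56.64 + 300.31 = 440.15 thousand (those not working and not actively searching are outside the labor force — including those who want a job but have given up searching).
Civilian working-age population = 686.87 + 440.15 = 1,127.02 thousand.
Unemployment rate = 25.74 / 686.87 = 3.75%.
Labor force participation rate = 686.87 / 1,127.02 = 60.95%.

Unemployment rate ≈ 3.75%; labor force participation rate ≈ 60.95%.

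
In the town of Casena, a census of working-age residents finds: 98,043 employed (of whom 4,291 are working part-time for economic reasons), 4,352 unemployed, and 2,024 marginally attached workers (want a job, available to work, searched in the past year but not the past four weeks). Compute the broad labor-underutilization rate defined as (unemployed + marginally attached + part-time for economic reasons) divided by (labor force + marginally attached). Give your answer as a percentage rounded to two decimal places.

Broad underutilization rate ≈ 10.22%.

Labor force = 98,043 + 4,352 = 102,395.
Numerator = 4,352 + 2,024 + 4,291 = 10,667.
Denominator = 102,395 + 2,024 = 104,419.
Broad rate = 10,667 / 104,419 = 10.22%.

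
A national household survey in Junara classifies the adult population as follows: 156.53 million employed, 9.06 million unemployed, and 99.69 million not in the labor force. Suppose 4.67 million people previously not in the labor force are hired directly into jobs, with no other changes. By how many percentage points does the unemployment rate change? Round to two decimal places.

The unemployment rate changes by −0.15 percentage points.

Initially, labor force = 156.53 + 9.06 = 165.59 million, so u = 9.06/165.59 = 5.47%.
After the change, employed and labor force both rise by 4.67; unemployed unchanged → E = 161.20, U = 9.06, labor force = 170.26 million.
New unemployment rate = 9.06 / 170.26 = 5.32%.
Change = 5.32% − 5.47% = −0.15 percentage points.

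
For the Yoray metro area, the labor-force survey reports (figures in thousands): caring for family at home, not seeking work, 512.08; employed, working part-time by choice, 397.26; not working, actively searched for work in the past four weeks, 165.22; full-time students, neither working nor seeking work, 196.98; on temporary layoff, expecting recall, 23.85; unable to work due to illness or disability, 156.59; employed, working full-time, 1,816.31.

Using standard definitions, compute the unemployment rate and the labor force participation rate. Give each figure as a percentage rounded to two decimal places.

Unemployment rate ≈ 7.87%; labor force participation rate ≈ 73.51%.

Employed = 397.26 + 1,816.31 = 2,213.57 thousand.
Unemployed = 165.22 + 23.85 = 189.07 thousand (jobless and actively searching, or on temporary layoff).
Labor force = 2,213.57 + 189.07 = 2,402.64 thousand.
Not in labor force = 512.08 + 196.98 + 156.59 = 865.65 thousand (those not working and not actively searching are outside the labor force).
Civilian working-age population = 2,402.64 + 865.65 = 3,268.29 thousand.
Unemployment rate = 189.07 / 2,402.64 = 7.87%.
Labor force participation rate = 2,402.64 / 3,268.29 = 73.51%.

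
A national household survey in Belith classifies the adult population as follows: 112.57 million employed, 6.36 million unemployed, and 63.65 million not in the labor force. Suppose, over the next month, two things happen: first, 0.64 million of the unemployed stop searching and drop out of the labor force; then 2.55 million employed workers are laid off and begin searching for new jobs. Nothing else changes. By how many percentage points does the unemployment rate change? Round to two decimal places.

The unemployment rate changes by +1.64 percentage points.

Initially, labor force = 112.57 + 6.36 = 118.93 million, so u = 6.36/118.93 = 5.35%.
After the first change, unemployed and labor force both fall by 0.64 → E = 112.57, U = 5.72, labor force = 118.29 million.
After the second change, employed falls and unemployed rises by 2.55; labor force unchanged → E = 110.02, U = 8.27, labor force = 118.29 million.
New unemployment rate = 8.27 / 118.29 = 6.99%.
Change = 6.99% − 5.35% = +1.64 percentage points.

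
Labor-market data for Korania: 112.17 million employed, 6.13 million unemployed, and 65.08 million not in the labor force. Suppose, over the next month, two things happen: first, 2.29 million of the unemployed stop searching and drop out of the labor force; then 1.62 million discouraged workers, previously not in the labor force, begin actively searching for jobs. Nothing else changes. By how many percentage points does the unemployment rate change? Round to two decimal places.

The unemployment rate changes by −0.54 percentage points.

Initially, labor force = 112.17 + 6.13 = 118.30 million, so u = 6.13/118.30 = 5.18%.
After the first change, unemployed and labor force both fall by 2.29 → E = 112.17, U = 3.84, labor force = 116.01 million.
After the second change, unemployed and labor force both rise by 1.62 → E = 112.17, U = 5.46, labor force = 117.63 million.
New unemployment rate = 5.46 / 117.63 = 4.64%.
Change = 4.64% − 5.18% = −0.54 percentage points.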